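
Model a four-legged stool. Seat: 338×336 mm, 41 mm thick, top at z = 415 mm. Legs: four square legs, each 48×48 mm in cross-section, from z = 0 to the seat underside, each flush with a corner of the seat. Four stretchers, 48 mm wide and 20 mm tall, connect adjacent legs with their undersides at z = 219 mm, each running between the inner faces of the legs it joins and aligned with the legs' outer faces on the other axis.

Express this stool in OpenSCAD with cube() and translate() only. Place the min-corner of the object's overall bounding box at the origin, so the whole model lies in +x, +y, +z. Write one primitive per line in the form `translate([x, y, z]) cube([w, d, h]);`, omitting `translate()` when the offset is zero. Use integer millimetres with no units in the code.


translate([0, 0, 374]) cube([338, 336, 41]);
cube([48, 48, 374]);
translate([290, 0, 0]) cube([48, 48, 374]);
translate([0, 288, 0]) cube([48, 48, 374]);
translate([290, 288, 0]) cube([48, 48, 374]);
translate([48, 0, 219]) cube([242, 48, 20]);
translate([48, 288, 219]) cube([242, 48, 20]);
translate([0, 48, 219]) cube([48, 240, 20]);
translate([290, 48, 219]) cube([48, 240, 20]);


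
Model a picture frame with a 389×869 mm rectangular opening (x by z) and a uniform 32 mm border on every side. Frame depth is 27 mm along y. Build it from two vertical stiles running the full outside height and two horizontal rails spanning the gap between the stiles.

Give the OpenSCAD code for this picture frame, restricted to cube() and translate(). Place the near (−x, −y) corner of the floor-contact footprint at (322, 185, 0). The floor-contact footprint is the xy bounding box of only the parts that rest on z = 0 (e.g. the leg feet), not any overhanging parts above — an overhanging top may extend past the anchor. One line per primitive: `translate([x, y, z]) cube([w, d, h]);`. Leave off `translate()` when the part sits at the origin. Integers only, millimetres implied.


translate([322, 185, 0]) cube([32, 27, 933]);
translate([743, 185, 0]) cube([32, 27, 933]);
translate([354, 185, 0]) cube([389, 27, 32]);
translate([354, 185, 901]) cube([389, 27, 32]);


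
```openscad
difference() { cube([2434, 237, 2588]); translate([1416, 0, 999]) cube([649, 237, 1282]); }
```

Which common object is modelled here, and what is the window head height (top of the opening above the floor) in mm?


A wall with a window opening. The window head height is 2281 mm.

A wall with a rectangular opening subtracted — a window. Sill at z = 999, opening 1282 mm tall, so the head is at 999 + 1282 = 2281 mm.


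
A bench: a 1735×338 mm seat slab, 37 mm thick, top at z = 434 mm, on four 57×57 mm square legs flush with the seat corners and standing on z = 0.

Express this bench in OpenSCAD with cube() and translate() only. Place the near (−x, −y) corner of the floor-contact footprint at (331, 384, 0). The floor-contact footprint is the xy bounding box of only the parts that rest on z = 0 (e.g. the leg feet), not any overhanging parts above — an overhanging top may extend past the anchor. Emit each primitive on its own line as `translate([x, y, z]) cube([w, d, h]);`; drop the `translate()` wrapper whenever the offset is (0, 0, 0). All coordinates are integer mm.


// leg_h = 434 − 37 = 397
translate([331, 384, 397]) cube([1735, 338, 37]);
translate([331, 384, 0]) cube([57, 57, 397]);
translate([331, 665, 0]) cube([57, 57, 397]);
translate([2009, 384, 0]) cube([57, 57, 397]);
translate([2009, 665, 0]) cube([57, 57, 397]);


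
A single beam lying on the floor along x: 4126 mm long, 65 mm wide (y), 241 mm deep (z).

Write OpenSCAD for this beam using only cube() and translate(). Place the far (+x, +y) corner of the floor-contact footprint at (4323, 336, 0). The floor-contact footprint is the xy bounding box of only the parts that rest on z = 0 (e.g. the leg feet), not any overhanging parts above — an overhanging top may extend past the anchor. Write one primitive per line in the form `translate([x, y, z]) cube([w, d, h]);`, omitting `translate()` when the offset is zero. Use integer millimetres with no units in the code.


translate([197, 271, 0]) cube([4126, 65, 241]);


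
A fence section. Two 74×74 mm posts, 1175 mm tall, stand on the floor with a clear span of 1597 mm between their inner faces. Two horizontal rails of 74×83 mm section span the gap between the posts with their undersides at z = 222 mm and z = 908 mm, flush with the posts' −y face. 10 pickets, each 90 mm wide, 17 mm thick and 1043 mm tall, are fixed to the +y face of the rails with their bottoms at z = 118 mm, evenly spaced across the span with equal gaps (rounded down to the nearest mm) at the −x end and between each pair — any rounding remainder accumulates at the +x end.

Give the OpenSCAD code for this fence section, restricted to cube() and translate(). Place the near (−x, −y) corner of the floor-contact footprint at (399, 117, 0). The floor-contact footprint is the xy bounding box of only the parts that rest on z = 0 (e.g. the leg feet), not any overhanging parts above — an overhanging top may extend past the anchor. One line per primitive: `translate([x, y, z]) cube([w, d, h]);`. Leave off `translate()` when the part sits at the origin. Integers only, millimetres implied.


translate([399, 117, 0]) cube([74, 74, 1175]);
translate([2070, 117, 0]) cube([74, 74, 1175]);
translate([473, 117, 222]) cube([1597, 74, 83]);
translate([473, 117, 908]) cube([1597, 74, 83]);
translate([536, 191, 118]) cube([90, 17, 1043]);
translate([689, 191, 118]) cube([90, 17, 1043]);
translate([842, 191, 118]) cube([90, 17, 1043]);
translate([995, 191, 118]) cube([90, 17, 1043]);
translate([1148, 191, 118]) cube([90, 17, 1043]);
translate([1301, 191, 118]) cube([90, 17, 1043]);
translate([1454, 191, 118]) cube([90, 17, 1043]);
translate([1607, 191, 118]) cube([90, 17, 1043]);
translate([1760, 191, 118]) cube([90, 17, 1043]);
translate([1913, 191, 118]) cube([90, 17, 1043]);


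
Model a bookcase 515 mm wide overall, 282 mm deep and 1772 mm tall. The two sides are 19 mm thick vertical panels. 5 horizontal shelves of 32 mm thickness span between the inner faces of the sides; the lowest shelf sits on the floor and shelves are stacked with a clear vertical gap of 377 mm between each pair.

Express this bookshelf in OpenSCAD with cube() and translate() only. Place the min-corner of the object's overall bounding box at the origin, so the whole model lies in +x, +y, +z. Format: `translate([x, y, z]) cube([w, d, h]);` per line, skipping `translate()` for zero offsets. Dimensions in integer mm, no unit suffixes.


cube([19, 282, 1772]);
translate([496, 0, 0]) cube([19, 282, 1772]);
translate([19, 0, 0]) cube([477, 282, 32]);
translate([19, 0, 409]) cube([477, 282, 32]);
translate([19, 0, 818]) cube([477, 282, 32]);
translate([19, 0, 1227]) cube([477, 282, 32]);
translate([19, 0, 1636]) cube([477, 282, 32]);


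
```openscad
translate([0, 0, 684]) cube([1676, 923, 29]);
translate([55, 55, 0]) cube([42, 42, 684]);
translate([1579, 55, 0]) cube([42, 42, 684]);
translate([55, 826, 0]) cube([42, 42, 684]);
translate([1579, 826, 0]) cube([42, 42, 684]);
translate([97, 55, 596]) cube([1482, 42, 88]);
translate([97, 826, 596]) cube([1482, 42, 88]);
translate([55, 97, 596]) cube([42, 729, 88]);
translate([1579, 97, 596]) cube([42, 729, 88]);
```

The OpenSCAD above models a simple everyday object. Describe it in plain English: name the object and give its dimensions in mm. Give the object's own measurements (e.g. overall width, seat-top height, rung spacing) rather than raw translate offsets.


A rectangular dining table. The top is 1676×923×29 mm with its upper surface at z = 713 mm. It stands on four 42×42 mm square legs, each inset 55 mm from the nearest pair of top edges, running from the floor to the underside of the top. Four apron rails, 42 mm thick and 88 mm tall, run between adjacent legs with their top edges flush with the underside of the top and their outer faces flush with the legs' outer faces.


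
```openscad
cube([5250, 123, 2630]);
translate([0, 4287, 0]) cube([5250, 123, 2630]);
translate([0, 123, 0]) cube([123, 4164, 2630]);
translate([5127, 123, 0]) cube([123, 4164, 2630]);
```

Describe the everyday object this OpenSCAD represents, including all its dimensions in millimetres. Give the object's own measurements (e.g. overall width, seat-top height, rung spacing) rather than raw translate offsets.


The wall frame of a small rectangular building: four walls, each 2630 mm tall and 123 mm thick, enclosing a footprint 5250 mm (x) by 4410 mm (y) outside-to-outside, with no floor or roof. The front and back walls (the −y and +y sides) span the full width; the two side walls fit between them.


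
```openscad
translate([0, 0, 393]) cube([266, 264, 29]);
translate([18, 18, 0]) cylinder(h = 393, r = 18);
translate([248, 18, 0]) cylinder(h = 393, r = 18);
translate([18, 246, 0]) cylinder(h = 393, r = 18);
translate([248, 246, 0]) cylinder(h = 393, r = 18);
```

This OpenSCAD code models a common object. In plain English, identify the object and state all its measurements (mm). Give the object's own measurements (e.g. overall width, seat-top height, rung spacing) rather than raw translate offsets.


A simple wooden stool: a rectangular seat 266 mm (x) by 264 mm (y), 29 mm thick, top face at z = 422 mm, on four round legs, each 36 mm in diameter. The legs rest on z = 0, each leg's axis is inset half a diameter from the nearest pair of seat edges (so the leg's bounding box is flush with the corner).


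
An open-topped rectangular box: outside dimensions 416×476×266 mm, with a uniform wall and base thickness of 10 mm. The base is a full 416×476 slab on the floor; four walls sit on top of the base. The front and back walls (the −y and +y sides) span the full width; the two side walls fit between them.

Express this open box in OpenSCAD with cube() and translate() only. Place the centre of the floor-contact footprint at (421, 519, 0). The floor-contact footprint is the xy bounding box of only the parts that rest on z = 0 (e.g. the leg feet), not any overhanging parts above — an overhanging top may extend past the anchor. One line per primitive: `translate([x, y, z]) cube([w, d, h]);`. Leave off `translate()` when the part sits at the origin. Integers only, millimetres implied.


translate([213, 281, 0]) cube([416, 476, 10]);
translate([213, 281, 10]) cube([416, 10, 256]);
translate([213, 747, 10]) cube([416, 10, 256]);
translate([213, 291, 10]) cube([10, 456, 256]);
translate([619, 291, 10]) cube([10, 456, 256]);


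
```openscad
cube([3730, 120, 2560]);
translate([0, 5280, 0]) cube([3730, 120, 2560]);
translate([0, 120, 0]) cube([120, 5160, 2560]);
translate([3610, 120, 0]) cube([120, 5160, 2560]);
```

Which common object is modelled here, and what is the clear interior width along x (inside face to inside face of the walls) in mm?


A house (or room) frame. The interior width is 3490 mm.

Four 2560 mm walls enclosing a rectangle with no floor or roof — a room or house frame. Outside width is 3730 mm and wall thickness is 120 mm, so the interior width is 3730 − 2 × 120 = 3490 mm.


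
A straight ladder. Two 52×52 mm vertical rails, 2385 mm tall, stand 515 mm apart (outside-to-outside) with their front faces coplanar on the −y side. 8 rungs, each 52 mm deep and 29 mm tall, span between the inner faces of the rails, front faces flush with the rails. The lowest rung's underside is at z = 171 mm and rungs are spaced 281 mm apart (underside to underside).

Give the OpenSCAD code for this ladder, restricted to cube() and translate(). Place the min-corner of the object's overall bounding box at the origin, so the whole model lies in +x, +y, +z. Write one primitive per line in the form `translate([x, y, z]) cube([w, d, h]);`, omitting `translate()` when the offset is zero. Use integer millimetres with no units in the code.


// rung span = 515 - 2*52 = 411
// rung[k] z = 171 + k*281
cube([52, 52, 2385]);
translate([463, 0, 0]) cube([52, 52, 2385]);
translate([52, 0, 171]) cube([411, 52, 29]);
translate([52, 0, 452]) cube([411, 52, 29]);
translate([52, 0, 733]) cube([411, 52, 29]);
translate([52, 0, 1014]) cube([411, 52, 29]);
translate([52, 0, 1295]) cube([411, 52, 29]);
translate([52, 0, 1576]) cube([411, 52, 29]);
translate([52, 0, 1857]) cube([411, 52, 29]);
translate([52, 0, 2138]) cube([411, 52, 29]);


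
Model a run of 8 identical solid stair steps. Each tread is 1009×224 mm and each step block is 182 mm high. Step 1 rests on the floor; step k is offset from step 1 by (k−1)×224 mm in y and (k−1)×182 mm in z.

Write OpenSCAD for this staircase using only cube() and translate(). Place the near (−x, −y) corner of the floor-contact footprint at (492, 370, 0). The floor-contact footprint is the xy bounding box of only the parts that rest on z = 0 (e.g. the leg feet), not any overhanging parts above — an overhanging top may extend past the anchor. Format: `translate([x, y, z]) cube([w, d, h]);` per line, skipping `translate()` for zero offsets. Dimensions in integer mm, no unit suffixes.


translate([492, 370, 0]) cube([1009, 224, 182]);
translate([492, 594, 182]) cube([1009, 224, 182]);
translate([492, 818, 364]) cube([1009, 224, 182]);
translate([492, 1042, 546]) cube([1009, 224, 182]);
translate([492, 1266, 728]) cube([1009, 224, 182]);
translate([492, 1490, 910]) cube([1009, 224, 182]);
translate([492, 1714, 1092]) cube([1009, 224, 182]);
translate([492, 1938, 1274]) cube([1009, 224, 182]);


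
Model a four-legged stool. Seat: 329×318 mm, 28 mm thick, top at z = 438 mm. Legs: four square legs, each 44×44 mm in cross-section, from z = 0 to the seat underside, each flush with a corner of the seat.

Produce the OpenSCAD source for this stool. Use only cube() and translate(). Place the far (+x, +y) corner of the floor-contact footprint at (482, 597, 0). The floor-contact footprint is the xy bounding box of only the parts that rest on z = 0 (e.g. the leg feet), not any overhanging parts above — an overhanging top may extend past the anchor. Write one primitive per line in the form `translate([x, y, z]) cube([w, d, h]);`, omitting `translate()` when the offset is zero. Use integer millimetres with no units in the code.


translate([153, 279, 410]) cube([329, 318, 28]);
translate([153, 279, 0]) cube([44, 44, 410]);
translate([438, 279, 0]) cube([44, 44, 410]);
translate([153, 553, 0]) cube([44, 44, 410]);
translate([438, 553, 0]) cube([44, 44, 410]);


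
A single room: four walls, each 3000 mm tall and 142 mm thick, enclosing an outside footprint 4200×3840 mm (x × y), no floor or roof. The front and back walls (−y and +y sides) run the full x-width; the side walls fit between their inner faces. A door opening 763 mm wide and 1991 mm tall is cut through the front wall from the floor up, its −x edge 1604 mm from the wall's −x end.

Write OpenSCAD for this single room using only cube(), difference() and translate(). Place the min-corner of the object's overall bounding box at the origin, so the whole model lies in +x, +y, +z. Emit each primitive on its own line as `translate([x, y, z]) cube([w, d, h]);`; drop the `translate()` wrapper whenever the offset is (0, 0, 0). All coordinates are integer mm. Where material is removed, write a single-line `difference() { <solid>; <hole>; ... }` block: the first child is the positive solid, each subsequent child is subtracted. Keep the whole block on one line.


difference() { cube([4200, 142, 3000]); translate([1604, 0, 0]) cube([763, 142, 1991]); }
translate([0, 3698, 0]) cube([4200, 142, 3000]);
translate([0, 142, 0]) cube([142, 3556, 3000]);
translate([4058, 142, 0]) cube([142, 3556, 3000]);


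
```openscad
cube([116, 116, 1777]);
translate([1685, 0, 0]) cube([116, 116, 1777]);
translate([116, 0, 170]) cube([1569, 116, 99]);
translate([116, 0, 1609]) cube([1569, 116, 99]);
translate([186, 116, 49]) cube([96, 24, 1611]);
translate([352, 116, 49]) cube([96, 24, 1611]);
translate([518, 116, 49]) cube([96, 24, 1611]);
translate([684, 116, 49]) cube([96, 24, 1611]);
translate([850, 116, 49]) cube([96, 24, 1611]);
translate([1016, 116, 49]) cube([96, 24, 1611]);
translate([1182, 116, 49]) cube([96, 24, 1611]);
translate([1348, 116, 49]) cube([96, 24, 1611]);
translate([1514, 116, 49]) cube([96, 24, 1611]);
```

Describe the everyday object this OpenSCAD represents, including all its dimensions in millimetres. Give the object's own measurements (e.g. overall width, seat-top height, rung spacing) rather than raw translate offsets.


A fence section. Two 116×116 mm posts, 1777 mm tall, stand on the floor with a clear span of 1569 mm between their inner faces. Two horizontal rails of 116×99 mm section span the gap between the posts with their undersides at z = 170 mm and z = 1609 mm, flush with the posts' −y face. 9 pickets, each 96 mm wide, 24 mm thick and 1611 mm tall, are fixed to the +y face of the rails with their bottoms at z = 49 mm, spaced across the span with a 70 mm gap after the −x post and between neighbouring pickets, with 75 mm left before the +x post.


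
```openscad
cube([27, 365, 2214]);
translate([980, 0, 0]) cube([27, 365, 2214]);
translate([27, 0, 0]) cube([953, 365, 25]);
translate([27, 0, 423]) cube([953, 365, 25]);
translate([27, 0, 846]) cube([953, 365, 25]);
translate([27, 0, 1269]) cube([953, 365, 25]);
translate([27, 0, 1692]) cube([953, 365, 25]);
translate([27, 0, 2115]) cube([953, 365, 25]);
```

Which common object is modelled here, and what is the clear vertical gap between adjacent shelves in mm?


A bookshelf. The clear shelf gap is 398 mm.

Two tall side panels with 6 horizontal boards between them — a bookshelf. The first two shelf undersides are at z = 0 and z = 423; with shelf thickness 25, the clear gap is 423 − 0 − 25 = 398 mm.


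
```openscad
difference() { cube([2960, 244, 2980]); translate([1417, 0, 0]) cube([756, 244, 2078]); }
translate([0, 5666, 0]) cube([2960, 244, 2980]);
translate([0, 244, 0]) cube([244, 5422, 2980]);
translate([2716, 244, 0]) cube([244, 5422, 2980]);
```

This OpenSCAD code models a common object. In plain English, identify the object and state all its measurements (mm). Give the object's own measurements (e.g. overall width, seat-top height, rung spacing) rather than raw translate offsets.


A single room: four walls, each 2980 mm tall and 244 mm thick, enclosing an outside footprint 2960×5910 mm (x × y), no floor or roof. The front and back walls (−y and +y sides) run the full x-width; the side walls fit between their inner faces. A door opening 756 mm wide and 2078 mm tall is cut through the front wall from the floor up, its −x edge 1417 mm from the wall's −x end.


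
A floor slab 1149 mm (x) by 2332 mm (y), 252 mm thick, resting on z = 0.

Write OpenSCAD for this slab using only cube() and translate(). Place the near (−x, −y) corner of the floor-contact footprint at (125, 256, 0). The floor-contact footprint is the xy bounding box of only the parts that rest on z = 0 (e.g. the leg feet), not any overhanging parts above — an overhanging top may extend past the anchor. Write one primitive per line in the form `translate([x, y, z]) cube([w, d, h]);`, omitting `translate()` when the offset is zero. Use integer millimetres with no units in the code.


translate([125, 256, 0]) cube([1149, 2332, 252]);


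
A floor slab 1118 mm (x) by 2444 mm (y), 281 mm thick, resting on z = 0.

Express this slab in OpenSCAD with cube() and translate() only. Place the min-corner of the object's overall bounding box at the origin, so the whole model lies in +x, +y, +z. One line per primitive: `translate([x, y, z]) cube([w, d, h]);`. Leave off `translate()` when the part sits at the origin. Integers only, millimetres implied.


cube([1118, 2444, 281]);


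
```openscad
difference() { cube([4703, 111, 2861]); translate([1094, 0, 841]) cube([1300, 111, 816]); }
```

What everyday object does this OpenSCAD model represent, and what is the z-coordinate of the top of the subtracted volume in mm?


A wall with a window opening. The window head height is 1657 mm.

A wall with a rectangular opening subtracted — a window. Sill at z = 841, opening 816 mm tall, so the head is at 841 + 816 = 1657 mm.


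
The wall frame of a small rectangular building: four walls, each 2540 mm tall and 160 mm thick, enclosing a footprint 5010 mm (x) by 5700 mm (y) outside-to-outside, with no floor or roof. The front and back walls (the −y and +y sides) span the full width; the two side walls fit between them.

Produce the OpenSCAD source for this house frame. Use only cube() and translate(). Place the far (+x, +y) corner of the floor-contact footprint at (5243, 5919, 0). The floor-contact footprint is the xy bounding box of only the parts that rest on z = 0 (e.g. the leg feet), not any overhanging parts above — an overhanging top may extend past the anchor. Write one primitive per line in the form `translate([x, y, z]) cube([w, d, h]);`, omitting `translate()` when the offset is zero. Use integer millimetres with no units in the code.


translate([233, 219, 0]) cube([5010, 160, 2540]);
translate([233, 5759, 0]) cube([5010, 160, 2540]);
translate([233, 379, 0]) cube([160, 5380, 2540]);
translate([5083, 379, 0]) cube([160, 5380, 2540]);


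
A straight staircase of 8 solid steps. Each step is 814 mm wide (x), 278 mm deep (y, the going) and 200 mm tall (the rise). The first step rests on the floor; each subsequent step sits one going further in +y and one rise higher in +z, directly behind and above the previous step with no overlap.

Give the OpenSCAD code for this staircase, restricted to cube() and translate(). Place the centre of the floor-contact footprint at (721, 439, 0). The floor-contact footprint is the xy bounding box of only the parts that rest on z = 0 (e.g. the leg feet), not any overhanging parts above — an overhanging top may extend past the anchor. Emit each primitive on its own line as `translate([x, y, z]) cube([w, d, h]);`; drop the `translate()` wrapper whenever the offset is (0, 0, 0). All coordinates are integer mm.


translate([314, 300, 0]) cube([814, 278, 200]);
translate([314, 578, 200]) cube([814, 278, 200]);
translate([314, 856, 400]) cube([814, 278, 200]);
translate([314, 1134, 600]) cube([814, 278, 200]);
translate([314, 1412, 800]) cube([814, 278, 200]);
translate([314, 1690, 1000]) cube([814, 278, 200]);
translate([314, 1968, 1200]) cube([814, 278, 200]);
translate([314, 2246, 1400]) cube([814, 278, 200]);


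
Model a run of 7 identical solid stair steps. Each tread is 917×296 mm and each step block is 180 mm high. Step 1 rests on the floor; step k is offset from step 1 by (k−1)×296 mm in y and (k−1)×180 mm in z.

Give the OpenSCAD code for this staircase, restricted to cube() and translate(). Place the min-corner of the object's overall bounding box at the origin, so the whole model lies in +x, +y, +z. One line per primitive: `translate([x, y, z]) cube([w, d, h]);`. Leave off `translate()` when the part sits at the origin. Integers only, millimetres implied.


cube([917, 296, 180]);
translate([0, 296, 180]) cube([917, 296, 180]);
translate([0, 592, 360]) cube([917, 296, 180]);
translate([0, 888, 540]) cube([917, 296, 180]);
translate([0, 1184, 720]) cube([917, 296, 180]);
translate([0, 1480, 900]) cube([917, 296, 180]);
translate([0, 1776, 1080]) cube([917, 296, 180]);


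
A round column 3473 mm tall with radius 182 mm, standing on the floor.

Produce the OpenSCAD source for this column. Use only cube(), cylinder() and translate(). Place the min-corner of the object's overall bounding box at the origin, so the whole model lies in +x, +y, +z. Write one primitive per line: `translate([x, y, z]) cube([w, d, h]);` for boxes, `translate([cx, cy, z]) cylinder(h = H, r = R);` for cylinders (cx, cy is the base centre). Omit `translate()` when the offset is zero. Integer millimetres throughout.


translate([182, 182, 0]) cylinder(h = 3473, r = 182);


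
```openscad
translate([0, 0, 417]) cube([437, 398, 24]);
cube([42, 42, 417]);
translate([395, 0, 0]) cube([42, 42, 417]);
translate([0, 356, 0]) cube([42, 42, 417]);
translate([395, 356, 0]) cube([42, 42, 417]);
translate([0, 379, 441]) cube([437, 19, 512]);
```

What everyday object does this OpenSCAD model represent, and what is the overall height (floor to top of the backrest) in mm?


A chair. The overall height is 953 mm.

A slab on four corner posts with a tall panel at the back — a chair. The seat slab sits at z = 417 with thickness 24, and the 512 mm backrest starts at the seat top, so the overall height is 417 + 24 + 512 = 953 mm.


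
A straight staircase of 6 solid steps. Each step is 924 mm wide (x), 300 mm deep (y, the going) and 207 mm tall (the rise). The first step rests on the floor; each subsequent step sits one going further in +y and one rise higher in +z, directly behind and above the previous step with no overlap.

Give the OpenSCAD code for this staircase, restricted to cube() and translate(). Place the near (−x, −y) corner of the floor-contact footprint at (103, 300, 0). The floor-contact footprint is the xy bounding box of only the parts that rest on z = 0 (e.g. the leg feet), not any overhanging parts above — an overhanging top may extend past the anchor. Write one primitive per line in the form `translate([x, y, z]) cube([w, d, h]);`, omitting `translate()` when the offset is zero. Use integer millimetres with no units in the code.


translate([103, 300, 0]) cube([924, 300, 207]);
translate([103, 600, 207]) cube([924, 300, 207]);
translate([103, 900, 414]) cube([924, 300, 207]);
translate([103, 1200, 621]) cube([924, 300, 207]);
translate([103, 1500, 828]) cube([924, 300, 207]);
translate([103, 1800, 1035]) cube([924, 300, 207]);


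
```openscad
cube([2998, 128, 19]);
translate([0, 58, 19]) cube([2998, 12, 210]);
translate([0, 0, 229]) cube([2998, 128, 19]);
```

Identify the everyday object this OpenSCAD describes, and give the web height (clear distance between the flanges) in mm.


An I-beam. The web height is 210 mm.

Two wide flanges with a thin centred web — an I-beam. Overall 248 mm minus two 19 mm flanges gives a web of 248 − 2·19 = 210 mm.


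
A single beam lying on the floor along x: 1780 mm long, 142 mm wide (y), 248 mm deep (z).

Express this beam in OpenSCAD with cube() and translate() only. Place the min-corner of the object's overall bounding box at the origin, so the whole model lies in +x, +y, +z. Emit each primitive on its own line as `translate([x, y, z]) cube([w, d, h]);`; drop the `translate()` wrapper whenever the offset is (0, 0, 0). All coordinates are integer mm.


cube([1780, 142, 248]);


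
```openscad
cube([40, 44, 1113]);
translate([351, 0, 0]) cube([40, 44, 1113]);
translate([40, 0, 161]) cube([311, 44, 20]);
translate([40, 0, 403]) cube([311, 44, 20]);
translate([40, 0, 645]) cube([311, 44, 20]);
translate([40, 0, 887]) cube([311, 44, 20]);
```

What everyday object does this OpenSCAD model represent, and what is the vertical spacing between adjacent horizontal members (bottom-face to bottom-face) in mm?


A ladder. The rung spacing is 242 mm.

Two tall 40×44 posts with 4 short bars between them — a ladder. Adjacent rungs sit at z = 161 and z = 403, so the spacing is 403 − 161 = 242 mm.


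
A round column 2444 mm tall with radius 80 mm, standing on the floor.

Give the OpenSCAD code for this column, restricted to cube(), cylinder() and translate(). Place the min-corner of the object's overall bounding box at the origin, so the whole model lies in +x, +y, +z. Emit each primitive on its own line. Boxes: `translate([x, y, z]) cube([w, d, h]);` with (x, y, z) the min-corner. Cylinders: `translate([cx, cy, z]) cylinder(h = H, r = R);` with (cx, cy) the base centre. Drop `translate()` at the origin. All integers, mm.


translate([80, 80, 0]) cylinder(h = 2444, r = 80);


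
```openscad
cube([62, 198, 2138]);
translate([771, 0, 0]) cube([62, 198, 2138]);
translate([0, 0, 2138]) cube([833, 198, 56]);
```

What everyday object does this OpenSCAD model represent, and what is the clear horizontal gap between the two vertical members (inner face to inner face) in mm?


A door frame. The clear opening width is 709 mm.

Two 2138 mm tall posts with a header on top — a door frame. The left jamb is 62 mm wide at x = 0; the right jamb starts at x = 771. The clear opening is 771 − 62 = 709 mm.


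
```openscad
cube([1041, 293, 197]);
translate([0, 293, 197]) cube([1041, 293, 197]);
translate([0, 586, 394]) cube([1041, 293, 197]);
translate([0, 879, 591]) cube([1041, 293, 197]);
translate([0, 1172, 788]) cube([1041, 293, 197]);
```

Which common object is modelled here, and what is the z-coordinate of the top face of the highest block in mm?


A staircase. The total rise is 985 mm.

5 identical blocks, each offset up and back from the previous — a staircase. Each step is 197 mm tall and there are 5 of them, so the total rise is 5 × 197 = 985 mm.


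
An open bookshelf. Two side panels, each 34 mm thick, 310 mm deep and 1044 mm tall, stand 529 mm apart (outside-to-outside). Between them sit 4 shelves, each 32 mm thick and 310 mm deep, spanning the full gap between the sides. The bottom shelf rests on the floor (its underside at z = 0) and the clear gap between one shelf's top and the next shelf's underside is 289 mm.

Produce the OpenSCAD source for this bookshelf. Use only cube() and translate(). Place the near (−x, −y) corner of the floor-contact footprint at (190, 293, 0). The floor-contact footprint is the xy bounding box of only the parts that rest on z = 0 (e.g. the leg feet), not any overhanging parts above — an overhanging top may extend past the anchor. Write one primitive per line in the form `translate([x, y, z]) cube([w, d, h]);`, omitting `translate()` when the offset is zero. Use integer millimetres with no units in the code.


translate([190, 293, 0]) cube([34, 310, 1044]);
translate([685, 293, 0]) cube([34, 310, 1044]);
translate([224, 293, 0]) cube([461, 310, 32]);
translate([224, 293, 321]) cube([461, 310, 32]);
translate([224, 293, 642]) cube([461, 310, 32]);
translate([224, 293, 963]) cube([461, 310, 32]);


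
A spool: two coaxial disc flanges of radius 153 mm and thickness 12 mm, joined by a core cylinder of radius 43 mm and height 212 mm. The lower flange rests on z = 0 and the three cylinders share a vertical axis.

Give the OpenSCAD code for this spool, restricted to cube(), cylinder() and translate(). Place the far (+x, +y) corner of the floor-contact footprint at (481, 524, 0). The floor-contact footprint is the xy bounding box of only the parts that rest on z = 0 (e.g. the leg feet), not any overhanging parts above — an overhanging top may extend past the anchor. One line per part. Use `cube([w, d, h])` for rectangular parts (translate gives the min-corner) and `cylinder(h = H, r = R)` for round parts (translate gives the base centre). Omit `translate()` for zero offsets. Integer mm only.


translate([328, 371, 0]) cylinder(h = 12, r = 153);
translate([328, 371, 12]) cylinder(h = 212, r = 43);
translate([328, 371, 224]) cylinder(h = 12, r = 153);


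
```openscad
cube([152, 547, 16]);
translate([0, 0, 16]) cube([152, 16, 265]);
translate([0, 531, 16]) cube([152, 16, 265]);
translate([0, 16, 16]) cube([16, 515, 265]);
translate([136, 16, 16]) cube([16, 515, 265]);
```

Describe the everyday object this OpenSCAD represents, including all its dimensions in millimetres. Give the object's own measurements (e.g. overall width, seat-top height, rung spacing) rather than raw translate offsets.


An open-topped rectangular box: outside dimensions 152×547×281 mm, with a uniform wall and base thickness of 16 mm. The base is a full 152×547 slab on the floor; four walls sit on top of the base. The front and back walls (the −y and +y sides) span the full width; the two side walls fit between them.


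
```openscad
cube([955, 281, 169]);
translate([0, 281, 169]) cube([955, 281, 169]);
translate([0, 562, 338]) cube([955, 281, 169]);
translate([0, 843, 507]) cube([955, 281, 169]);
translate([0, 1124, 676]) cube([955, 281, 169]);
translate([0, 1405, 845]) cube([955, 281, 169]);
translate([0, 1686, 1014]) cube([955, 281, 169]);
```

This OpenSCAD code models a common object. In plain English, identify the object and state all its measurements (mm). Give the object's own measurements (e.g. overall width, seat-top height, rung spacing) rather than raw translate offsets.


A straight staircase of 7 solid steps. Each step is 955 mm wide (x), 281 mm deep (y, the going) and 169 mm tall (the rise). The first step rests on the floor; each subsequent step sits one going further in +y and one rise higher in +z, directly behind and above the previous step with no overlap.


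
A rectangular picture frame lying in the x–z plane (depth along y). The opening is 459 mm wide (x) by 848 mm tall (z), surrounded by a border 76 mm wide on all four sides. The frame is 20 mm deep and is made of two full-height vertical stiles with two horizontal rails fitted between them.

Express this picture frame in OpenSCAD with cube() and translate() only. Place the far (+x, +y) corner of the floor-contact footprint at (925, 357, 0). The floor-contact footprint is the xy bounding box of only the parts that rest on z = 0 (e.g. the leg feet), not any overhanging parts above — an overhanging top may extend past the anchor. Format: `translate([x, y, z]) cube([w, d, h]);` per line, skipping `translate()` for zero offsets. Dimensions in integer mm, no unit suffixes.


translate([314, 337, 0]) cube([76, 20, 1000]);
translate([849, 337, 0]) cube([76, 20, 1000]);
translate([390, 337, 0]) cube([459, 20, 76]);
translate([390, 337, 924]) cube([459, 20, 76]);


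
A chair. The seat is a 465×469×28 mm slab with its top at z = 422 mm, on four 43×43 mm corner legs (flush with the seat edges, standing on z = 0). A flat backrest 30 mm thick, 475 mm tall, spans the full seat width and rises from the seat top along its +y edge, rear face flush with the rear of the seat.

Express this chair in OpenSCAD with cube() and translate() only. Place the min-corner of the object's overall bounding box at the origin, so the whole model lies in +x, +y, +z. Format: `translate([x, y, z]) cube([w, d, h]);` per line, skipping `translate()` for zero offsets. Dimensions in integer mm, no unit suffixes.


// leg_h = 422 - 28 = 394
translate([0, 0, 394]) cube([465, 469, 28]);
cube([43, 43, 394]);
translate([422, 0, 0]) cube([43, 43, 394]);
translate([0, 426, 0]) cube([43, 43, 394]);
translate([422, 426, 0]) cube([43, 43, 394]);
translate([0, 439, 422]) cube([465, 30, 475]);


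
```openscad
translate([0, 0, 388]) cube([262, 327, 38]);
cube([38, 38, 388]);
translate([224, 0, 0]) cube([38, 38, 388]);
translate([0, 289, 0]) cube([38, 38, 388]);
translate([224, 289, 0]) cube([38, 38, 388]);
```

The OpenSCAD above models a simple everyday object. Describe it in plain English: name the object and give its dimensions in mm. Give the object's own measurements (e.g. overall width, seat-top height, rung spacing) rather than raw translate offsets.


A simple wooden stool: a rectangular seat 262 mm (x) by 327 mm (y), 38 mm thick, top face at z = 426 mm, on four square legs, each 38×38 mm in cross-section. The legs rest on z = 0, each flush with a corner of the seat.


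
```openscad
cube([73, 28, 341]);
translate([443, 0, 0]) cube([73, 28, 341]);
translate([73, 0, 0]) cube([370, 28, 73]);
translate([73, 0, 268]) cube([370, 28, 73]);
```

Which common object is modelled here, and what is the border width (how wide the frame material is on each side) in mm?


A picture frame. The border width is 73 mm.

Four thin pieces enclosing a rectangular opening — a picture frame. The two full-height stiles are 341 mm tall; the top rail sits at z = 268 and is 73 mm tall, so the border above the opening is 341 − 268 = 73 mm, matching the stile x-width.


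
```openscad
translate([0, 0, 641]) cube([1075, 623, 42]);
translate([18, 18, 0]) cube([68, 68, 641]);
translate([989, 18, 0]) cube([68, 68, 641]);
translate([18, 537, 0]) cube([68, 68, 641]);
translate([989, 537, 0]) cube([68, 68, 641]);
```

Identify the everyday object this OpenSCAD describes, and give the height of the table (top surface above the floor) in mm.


A table. The table height is 683 mm.

A 1075×623×42 slab sits at z = 641 on four 68 mm square posts — a table. The top surface is at 641 + 42 = 683 mm.


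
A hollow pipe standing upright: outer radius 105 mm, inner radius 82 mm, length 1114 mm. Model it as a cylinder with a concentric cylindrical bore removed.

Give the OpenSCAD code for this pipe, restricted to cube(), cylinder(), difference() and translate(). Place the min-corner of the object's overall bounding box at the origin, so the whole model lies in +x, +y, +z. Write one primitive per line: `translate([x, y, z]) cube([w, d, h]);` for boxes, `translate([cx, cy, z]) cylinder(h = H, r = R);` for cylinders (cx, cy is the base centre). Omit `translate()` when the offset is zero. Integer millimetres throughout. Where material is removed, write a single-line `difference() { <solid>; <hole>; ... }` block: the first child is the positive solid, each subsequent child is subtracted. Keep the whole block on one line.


difference() { translate([105, 105, 0]) cylinder(h = 1114, r = 105); translate([105, 105, 0]) cylinder(h = 1114, r = 82); }


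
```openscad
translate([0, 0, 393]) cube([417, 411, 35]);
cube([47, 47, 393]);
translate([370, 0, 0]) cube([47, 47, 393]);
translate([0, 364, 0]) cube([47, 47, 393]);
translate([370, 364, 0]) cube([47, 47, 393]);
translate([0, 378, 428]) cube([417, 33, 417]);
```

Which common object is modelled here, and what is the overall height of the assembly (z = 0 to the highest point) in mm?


A chair. The overall height is 845 mm.

A slab on four corner posts with a tall panel at the back — a chair. The seat slab sits at z = 393 with thickness 35, and the 417 mm backrest starts at the seat top, so the overall height is 393 + 35 + 417 = 845 mm.


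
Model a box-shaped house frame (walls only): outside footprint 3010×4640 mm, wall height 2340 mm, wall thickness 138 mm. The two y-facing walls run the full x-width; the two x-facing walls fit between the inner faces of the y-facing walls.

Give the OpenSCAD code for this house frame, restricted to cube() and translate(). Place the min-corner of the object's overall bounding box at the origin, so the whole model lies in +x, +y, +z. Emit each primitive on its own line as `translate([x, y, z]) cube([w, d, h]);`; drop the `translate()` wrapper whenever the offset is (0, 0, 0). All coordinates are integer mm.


cube([3010, 138, 2340]);
translate([0, 4502, 0]) cube([3010, 138, 2340]);
translate([0, 138, 0]) cube([138, 4364, 2340]);
translate([2872, 138, 0]) cube([138, 4364, 2340]);


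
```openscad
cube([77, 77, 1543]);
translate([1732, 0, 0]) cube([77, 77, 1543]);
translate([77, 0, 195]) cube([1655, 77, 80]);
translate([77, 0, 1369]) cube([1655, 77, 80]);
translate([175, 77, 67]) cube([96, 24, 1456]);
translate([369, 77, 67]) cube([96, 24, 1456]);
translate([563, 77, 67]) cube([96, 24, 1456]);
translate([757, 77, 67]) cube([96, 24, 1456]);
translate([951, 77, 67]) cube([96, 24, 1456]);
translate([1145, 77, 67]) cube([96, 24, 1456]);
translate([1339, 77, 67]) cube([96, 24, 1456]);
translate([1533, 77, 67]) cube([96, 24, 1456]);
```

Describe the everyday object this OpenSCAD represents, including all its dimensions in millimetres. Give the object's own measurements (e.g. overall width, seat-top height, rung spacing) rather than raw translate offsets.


A fence section. Two 77×77 mm posts, 1543 mm tall, stand on the floor with a clear span of 1655 mm between their inner faces. Two horizontal rails of 77×80 mm section span the gap between the posts with their undersides at z = 195 mm and z = 1369 mm, flush with the posts' −y face. 8 pickets, each 96 mm wide, 24 mm thick and 1456 mm tall, are fixed to the +y face of the rails with their bottoms at z = 67 mm, spaced across the span with a 98 mm gap after the −x post and between neighbouring pickets, with 103 mm left before the +x post.


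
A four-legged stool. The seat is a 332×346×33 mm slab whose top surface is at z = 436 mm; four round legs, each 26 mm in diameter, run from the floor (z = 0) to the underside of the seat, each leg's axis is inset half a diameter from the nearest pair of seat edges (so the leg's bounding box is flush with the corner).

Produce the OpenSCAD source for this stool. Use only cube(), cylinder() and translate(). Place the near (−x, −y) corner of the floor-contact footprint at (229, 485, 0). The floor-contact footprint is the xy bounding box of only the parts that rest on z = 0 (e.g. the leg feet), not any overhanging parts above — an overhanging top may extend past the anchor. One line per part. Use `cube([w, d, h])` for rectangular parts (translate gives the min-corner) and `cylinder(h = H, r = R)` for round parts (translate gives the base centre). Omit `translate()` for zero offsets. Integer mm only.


translate([229, 485, 403]) cube([332, 346, 33]);
translate([242, 498, 0]) cylinder(h = 403, r = 13);
translate([548, 498, 0]) cylinder(h = 403, r = 13);
translate([242, 818, 0]) cylinder(h = 403, r = 13);
translate([548, 818, 0]) cylinder(h = 403, r = 13);
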